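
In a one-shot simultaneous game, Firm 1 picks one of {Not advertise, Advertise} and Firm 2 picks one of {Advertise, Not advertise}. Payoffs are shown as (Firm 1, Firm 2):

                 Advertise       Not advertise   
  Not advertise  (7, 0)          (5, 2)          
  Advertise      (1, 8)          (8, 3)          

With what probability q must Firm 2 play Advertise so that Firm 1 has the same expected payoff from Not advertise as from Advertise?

In a mixed equilibrium Firm 1 is indifferent between Not advertise and Advertise; this condition fixes q.
  Firm 1's expected payoff from Not advertise: q·7 + (1−q)·5 = 2q + 5
  Firm 1's expected payoff from Advertise: q·1 + (1−q)·8 = -7q + 8
  2q + 5 = -7q + 8  ⇒  9q = 3  ⇒  q = 1/3.

q = 1/3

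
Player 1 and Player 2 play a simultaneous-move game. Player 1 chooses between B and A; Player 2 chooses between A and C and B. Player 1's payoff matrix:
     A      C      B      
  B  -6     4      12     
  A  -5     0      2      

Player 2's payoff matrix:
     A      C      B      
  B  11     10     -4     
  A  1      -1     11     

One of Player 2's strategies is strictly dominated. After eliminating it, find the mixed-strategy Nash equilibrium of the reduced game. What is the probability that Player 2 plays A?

Player 2's strategy C is strictly dominated by A: 11 > 10 and 1 > -1. Eliminate C.
For Player 1 to be willing to mix, Player 1 must be indifferent between B and A, which pins down Player 2's mix.
  Player 1's payoff from B: q·(-6) + (1−q)·12 = -18q + 12
  Player 1's payoff from A: q·(-5) + (1−q)·2 = -7q + 2
  -18q + 12 = -7q + 2  ⇒  -11q = -10  ⇒  q = 10/11.

q = 10/11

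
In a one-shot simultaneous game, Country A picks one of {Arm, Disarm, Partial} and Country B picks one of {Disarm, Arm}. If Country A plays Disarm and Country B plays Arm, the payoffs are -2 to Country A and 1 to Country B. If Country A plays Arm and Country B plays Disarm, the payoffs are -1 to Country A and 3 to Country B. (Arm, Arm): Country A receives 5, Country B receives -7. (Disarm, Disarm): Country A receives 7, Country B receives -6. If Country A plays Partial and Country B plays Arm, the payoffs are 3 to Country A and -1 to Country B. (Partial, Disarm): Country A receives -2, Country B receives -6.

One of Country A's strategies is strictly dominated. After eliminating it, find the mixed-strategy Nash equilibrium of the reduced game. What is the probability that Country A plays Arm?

p = 7/17

Country A's strategy Partial is strictly dominated by Arm: -1 > -2 and 5 > 3. Eliminate Partial.
In a mixed equilibrium Country B is indifferent between Disarm and Arm; this condition fixes p.
  Country B's payoff to Disarm: p·3 + (1−p)·(-6) = 9p - 6
  Country B's payoff to Arm: p·(-7) + (1−p)·1 = -8p + 1
  9p - 6 = -8p + 1  ⇒  17p = 7  ⇒  p = 7/17.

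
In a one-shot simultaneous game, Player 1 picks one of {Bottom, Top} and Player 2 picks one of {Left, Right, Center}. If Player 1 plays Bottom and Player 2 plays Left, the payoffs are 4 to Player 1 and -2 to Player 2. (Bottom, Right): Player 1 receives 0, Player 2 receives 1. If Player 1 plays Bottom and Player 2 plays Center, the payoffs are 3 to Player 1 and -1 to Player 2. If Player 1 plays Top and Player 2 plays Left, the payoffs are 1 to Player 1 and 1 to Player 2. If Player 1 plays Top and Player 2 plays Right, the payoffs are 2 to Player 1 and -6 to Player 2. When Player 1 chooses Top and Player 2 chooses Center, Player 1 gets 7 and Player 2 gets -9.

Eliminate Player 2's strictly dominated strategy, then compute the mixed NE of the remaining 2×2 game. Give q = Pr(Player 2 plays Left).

Player 2's strategy Center is strictly dominated by Right: 1 > -1 and -6 > -9. Eliminate Center.
Player 1's indifference between Bottom and Top determines Player 2's mixing probability q:
  Player 1's payoff to Bottom: q·4 + (1−q)·0 = 4q
  Player 1's payoff to Top: q·1 + (1−q)·2 = -q + 2
  4q = -q + 2  ⇒  5q = 2  ⇒  q = 2/5.

q = 2/5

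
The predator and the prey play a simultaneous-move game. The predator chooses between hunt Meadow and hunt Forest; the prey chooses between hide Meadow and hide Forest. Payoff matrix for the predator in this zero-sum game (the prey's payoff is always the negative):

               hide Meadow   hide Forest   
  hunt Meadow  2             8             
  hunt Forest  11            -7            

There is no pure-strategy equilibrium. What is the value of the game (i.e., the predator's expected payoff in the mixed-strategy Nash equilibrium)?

For the predator to be willing to mix, the predator must be indifferent between hunt Meadow and hunt Forest, which pins down the prey's mix.
  the predator's payoff to hunt Meadow: q·2 + (1−q)·8 = -6q + 8
  the predator's payoff to hunt Forest: q·11 + (1−q)·(-7) = 18q - 7
  -6q + 8 = 18q - 7  ⇒  -24q = -15  ⇒  q = 5/8.
The value is the predator's expected payoff against this mix (using hunt Meadow): (5/8)·2 + (3/8)·8 = 17/4.

v = 17/4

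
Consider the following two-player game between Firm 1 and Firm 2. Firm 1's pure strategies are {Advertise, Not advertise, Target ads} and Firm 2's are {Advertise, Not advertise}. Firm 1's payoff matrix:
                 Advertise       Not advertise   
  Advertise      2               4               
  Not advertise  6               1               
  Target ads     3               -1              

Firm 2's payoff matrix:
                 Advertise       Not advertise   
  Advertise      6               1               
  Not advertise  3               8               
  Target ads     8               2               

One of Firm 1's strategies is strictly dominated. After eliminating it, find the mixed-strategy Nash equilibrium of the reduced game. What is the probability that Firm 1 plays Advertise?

p = 1/2

Firm 1's strategy Target ads is strictly dominated by Not advertise: 6 > 3 and 1 > -1. Eliminate Target ads.
Firm 1's mix must leave Firm 2 indifferent between Advertise and Not advertise.
  Firm 2's payoff to Advertise: p·6 + (1−p)·3 = 3p + 3
  Firm 2's payoff to Not advertise: p·1 + (1−p)·8 = -7p + 8
  3p + 3 = -7p + 8  ⇒  10p = 5  ⇒  p = 1/2.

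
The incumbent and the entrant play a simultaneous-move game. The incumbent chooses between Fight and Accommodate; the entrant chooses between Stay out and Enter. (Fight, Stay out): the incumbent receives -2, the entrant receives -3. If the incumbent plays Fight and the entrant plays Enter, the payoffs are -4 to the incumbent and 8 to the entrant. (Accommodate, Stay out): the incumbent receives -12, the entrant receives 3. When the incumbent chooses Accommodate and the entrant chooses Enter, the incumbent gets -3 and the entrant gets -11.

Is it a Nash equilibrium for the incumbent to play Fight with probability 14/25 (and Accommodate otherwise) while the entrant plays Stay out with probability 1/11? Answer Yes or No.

Yes

Check the entrant's indifference given the incumbent's mix p = 14/25:
  payoff from Stay out = -9/25; payoff from Enter = -9/25 — equal.
Check the incumbent's indifference given the entrant's mix q = 1/11:
  payoff from Fight = -42/11; payoff from Accommodate = -42/11 — equal.
Both players are indifferent, so neither can profitably deviate.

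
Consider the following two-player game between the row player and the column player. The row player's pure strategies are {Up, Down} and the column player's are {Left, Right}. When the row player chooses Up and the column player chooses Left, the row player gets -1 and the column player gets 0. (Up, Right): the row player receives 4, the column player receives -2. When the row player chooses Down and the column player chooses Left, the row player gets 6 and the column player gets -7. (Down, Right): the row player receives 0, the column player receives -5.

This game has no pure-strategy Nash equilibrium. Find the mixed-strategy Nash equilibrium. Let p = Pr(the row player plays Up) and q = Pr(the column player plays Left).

In a mixed equilibrium the column player is indifferent between Left and Right; this condition fixes p.
  the column player's expected payoff from Left: p·0 + (1−p)·(-7) = 7p - 7
  the column player's expected payoff from Right: p·(-2) + (1−p)·(-5) = 3p - 5
  7p - 7 = 3p - 5  ⇒  4p = 2  ⇒  p = 1/2.
In a mixed equilibrium the row player is indifferent between Up and Down; this condition fixes q.
  the row player's expected payoff from Up: q·(-1) + (1−q)·4 = -5q + 4
  the row player's expected payoff from Down: q·6 + (1−q)·0 = 6q
  -5q + 4 = 6q  ⇒  -11q = -4  ⇒  q = 4/11.

p = 1/2, q = 4/11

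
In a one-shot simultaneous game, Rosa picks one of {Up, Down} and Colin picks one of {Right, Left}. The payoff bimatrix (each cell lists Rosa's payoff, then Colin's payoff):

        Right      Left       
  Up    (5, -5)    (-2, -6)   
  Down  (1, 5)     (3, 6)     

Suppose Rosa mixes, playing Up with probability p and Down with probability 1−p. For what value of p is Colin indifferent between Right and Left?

p = 1/2

In a mixed equilibrium Colin is indifferent between Right and Left; this condition fixes p.
  Colin's payoff from Right: p·(-5) + (1−p)·5 = -10p + 5
  Colin's payoff from Left: p·(-6) + (1−p)·6 = -12p + 6
  -10p + 5 = -12p + 6  ⇒  2p = 1  ⇒  p = 1/2.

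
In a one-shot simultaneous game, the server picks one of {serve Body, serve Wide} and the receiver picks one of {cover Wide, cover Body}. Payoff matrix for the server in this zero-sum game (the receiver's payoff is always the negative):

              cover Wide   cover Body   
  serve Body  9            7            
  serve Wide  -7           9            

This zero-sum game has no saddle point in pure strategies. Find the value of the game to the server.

The server's indifference between serve Body and serve Wide determines the receiver's mixing probability q:
  the server's payoff to serve Body: q·9 + (1−q)·7 = 2q + 7
  the server's payoff to serve Wide: q·(-7) + (1−q)·9 = -16q + 9
  2q + 7 = -16q + 9  ⇒  18q = 2  ⇒  q = 1/9.
The value is the server's expected payoff against this mix (using serve Body): (1/9)·9 + (8/9)·7 = 65/9.

v = 65/9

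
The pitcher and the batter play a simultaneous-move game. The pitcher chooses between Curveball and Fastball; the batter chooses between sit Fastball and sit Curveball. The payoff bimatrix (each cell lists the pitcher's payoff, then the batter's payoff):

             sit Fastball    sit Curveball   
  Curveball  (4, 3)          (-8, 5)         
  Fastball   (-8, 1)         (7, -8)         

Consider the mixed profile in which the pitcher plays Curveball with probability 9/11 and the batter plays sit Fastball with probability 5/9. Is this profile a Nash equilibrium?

Yes

Check the batter's indifference given the pitcher's mix p = 9/11:
  payoff from sit Fastball = 29/11; payoff from sit Curveball = 29/11 — equal.
Check the pitcher's indifference given the batter's mix q = 5/9:
  payoff from Curveball = -4/3; payoff from Fastball = -4/3 — equal.
Both players are indifferent, so neither can profitably deviate.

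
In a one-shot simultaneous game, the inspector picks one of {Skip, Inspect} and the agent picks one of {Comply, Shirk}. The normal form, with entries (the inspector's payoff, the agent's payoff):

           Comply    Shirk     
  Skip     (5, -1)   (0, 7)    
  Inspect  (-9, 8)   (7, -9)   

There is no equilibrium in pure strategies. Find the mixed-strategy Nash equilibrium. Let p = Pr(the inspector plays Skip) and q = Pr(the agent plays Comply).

The agent's indifference between Comply and Shirk determines the inspector's mixing probability p:
  the agent's payoff from Comply: p·(-1) + (1−p)·8 = -9p + 8
  the agent's payoff from Shirk: p·7 + (1−p)·(-9) = 16p - 9
  -9p + 8 = 16p - 9  ⇒  -25p = -17  ⇒  p = 17/25.
Set the inspector's expected payoff from Skip equal to that from Inspect:
  the inspector's payoff to Skip: q·5 + (1−q)·0 = 5q
  the inspector's payoff to Inspect: q·(-9) + (1−q)·7 = -16q + 7
  5q = -16q + 7  ⇒  21q = 7  ⇒  q = 1/3.

p = 17/25, q = 1/3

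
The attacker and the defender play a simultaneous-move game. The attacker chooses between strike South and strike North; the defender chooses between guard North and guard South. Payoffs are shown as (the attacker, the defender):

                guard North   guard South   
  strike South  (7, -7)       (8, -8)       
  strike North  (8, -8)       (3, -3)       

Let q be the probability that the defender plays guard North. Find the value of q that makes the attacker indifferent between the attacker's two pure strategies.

q = 5/6

For the attacker to be willing to mix, the attacker must be indifferent between strike South and strike North, which pins down the defender's mix.
  the attacker's payoff from strike South: q·7 + (1−q)·8 = -q + 8
  the attacker's payoff from strike North: q·8 + (1−q)·3 = 5q + 3
  -q + 8 = 5q + 3  ⇒  -6q = -5  ⇒  q = 5/6.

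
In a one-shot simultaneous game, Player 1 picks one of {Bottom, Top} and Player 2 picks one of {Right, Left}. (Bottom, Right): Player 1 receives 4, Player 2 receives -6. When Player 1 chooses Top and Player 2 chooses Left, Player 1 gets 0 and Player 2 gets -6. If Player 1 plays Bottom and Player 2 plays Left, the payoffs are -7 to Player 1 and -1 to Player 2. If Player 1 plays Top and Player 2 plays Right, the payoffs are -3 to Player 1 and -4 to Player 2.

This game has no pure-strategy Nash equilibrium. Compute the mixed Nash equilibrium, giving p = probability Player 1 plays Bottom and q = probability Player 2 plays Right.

Player 2's indifference between Right and Left determines Player 1's mixing probability p:
  Player 2's payoff from Right: p·(-6) + (1−p)·(-4) = -2p - 4
  Player 2's payoff from Left: p·(-1) + (1−p)·(-6) = 5p - 6
  -2p - 4 = 5p - 6  ⇒  -7p = -2  ⇒  p = 2/7.
In a mixed equilibrium Player 1 is indifferent between Bottom and Top; this condition fixes q.
  Player 1's payoff to Bottom: q·4 + (1−q)·(-7) = 11q - 7
  Player 1's payoff to Top: q·(-3) + (1−q)·0 = -3q
  11q - 7 = -3q  ⇒  14q = 7  ⇒  q = 1/2.

p = 2/7, q = 1/2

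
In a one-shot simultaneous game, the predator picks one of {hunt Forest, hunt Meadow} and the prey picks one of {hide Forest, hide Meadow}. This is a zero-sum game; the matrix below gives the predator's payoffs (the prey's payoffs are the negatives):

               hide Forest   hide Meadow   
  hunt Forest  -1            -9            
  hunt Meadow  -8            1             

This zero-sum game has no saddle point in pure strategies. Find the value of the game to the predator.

v = -73/17

The predator's indifference between hunt Forest and hunt Meadow determines the prey's mixing probability q:
  the predator's payoff to hunt Forest: q·(-1) + (1−q)·(-9) = 8q - 9
  the predator's payoff to hunt Meadow: q·(-8) + (1−q)·1 = -9q + 1
  8q - 9 = -9q + 1  ⇒  17q = 10  ⇒  q = 10/17.
The value is the predator's expected payoff against this mix (using hunt Forest): (10/17)·(-1) + (7/17)·(-9) = -73/17.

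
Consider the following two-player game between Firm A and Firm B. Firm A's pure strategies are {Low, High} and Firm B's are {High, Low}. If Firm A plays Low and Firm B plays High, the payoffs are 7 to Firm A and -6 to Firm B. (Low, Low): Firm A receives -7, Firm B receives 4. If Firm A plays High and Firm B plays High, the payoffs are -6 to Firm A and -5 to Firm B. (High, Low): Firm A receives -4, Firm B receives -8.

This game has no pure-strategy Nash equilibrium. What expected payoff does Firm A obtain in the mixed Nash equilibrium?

Set Firm A's expected payoff from Low equal to that from High:
  Firm A's payoff from Low: q·7 + (1−q)·(-7) = 14q - 7
  Firm A's payoff from High: q·(-6) + (1−q)·(-4) = -2q - 4
  14q - 7 = -2q - 4  ⇒  16q = 3  ⇒  q = 3/16.
At equilibrium Firm A is indifferent across rows, so Firm A's payoff equals the payoff from Low: (3/16)·7 + (13/16)·(-7) = -35/8.

-35/8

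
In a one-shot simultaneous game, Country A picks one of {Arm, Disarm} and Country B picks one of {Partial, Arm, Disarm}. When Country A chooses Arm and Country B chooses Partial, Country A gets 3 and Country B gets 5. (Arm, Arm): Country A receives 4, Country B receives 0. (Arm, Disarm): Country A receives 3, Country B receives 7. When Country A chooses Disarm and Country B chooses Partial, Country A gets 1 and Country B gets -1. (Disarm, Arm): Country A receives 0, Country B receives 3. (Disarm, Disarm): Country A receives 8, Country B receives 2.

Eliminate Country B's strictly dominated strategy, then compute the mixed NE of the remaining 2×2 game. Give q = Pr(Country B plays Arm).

q = 5/9

Country B's strategy Partial is strictly dominated by Disarm: 7 > 5 and 2 > -1. Eliminate Partial.
Country A's indifference between Arm and Disarm determines Country B's mixing probability q:
  Country A's payoff from Arm: q·4 + (1−q)·3 = q + 3
  Country A's payoff from Disarm: q·0 + (1−q)·8 = -8q + 8
  q + 3 = -8q + 8  ⇒  9q = 5  ⇒  q = 5/9.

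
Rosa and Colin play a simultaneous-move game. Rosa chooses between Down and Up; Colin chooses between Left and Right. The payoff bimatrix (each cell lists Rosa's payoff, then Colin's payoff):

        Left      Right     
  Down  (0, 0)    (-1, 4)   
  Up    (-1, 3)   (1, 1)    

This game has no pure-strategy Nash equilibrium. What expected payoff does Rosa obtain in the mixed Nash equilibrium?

-1/3

For Rosa to be willing to mix, Rosa must be indifferent between Down and Up, which pins down Colin's mix.
  Rosa's payoff to Down: q·0 + (1−q)·(-1) = q - 1
  Rosa's payoff to Up: q·(-1) + (1−q)·1 = -2q + 1
  q - 1 = -2q + 1  ⇒  3q = 2  ⇒  q = 2/3.
At equilibrium Rosa is indifferent across rows, so Rosa's payoff equals the payoff from Down: (2/3)·0 + (1/3)·(-1) = -1/3.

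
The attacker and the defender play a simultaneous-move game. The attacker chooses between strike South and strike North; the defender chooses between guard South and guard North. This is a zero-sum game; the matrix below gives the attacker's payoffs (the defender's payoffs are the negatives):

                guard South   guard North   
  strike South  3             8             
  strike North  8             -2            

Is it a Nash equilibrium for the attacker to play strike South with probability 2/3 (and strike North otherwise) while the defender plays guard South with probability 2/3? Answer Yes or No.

Check the defender's indifference given the attacker's mix p = 2/3:
  payoff from guard South = -14/3; payoff from guard North = -14/3 — equal.
Check the attacker's indifference given the defender's mix q = 2/3:
  payoff from strike South = 14/3; payoff from strike North = 14/3 — equal.
Both players are indifferent, so neither can profitably deviate.

Yes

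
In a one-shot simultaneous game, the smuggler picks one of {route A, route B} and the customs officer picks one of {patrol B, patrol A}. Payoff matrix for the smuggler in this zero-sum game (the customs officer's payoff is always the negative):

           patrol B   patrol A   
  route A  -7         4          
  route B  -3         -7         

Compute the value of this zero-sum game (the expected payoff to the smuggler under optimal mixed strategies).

The customs officer's mix must leave the smuggler indifferent between route A and route B.
  the smuggler's payoff from route A: q·(-7) + (1−q)·4 = -11q + 4
  the smuggler's payoff from route B: q·(-3) + (1−q)·(-7) = 4q - 7
  -11q + 4 = 4q - 7  ⇒  -15q = -11  ⇒  q = 11/15.
The value is the smuggler's expected payoff against this mix (using route A): (11/15)·(-7) + (4/15)·4 = -61/15.

v = -61/15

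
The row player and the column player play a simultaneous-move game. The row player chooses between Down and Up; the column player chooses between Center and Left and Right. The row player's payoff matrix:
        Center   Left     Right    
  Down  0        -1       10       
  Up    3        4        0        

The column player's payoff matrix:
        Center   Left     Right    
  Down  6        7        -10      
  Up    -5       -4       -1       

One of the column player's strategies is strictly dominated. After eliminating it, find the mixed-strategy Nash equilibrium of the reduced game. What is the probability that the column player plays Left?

q = 2/3

The column player's strategy Center is strictly dominated by Left: 7 > 6 and -4 > -5. Eliminate Center.
Set the row player's expected payoff from Down equal to that from Up:
  the row player's payoff from Down: q·(-1) + (1−q)·10 = -11q + 10
  the row player's payoff from Up: q·4 + (1−q)·0 = 4q
  -11q + 10 = 4q  ⇒  -15q = -10  ⇒  q = 2/3.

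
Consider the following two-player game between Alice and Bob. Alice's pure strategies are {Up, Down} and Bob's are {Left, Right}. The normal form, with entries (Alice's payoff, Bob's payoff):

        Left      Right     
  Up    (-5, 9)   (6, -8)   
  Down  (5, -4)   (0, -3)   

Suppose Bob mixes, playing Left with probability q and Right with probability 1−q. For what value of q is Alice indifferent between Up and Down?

q = 3/8

For Alice to be willing to mix, Alice must be indifferent between Up and Down, which pins down Bob's mix.
  Alice's payoff from Up: q·(-5) + (1−q)·6 = -11q + 6
  Alice's payoff from Down: q·5 + (1−q)·0 = 5q
  -11q + 6 = 5q  ⇒  -16q = -6  ⇒  q = 3/8.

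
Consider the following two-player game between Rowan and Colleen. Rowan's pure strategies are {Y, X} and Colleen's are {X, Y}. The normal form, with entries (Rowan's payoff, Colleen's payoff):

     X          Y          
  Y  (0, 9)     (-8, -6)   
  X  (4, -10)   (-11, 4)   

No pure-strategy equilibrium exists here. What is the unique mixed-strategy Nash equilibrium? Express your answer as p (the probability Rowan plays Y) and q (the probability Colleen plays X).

p = 14/29, q = 3/7

In a mixed equilibrium Colleen is indifferent between X and Y; this condition fixes p.
  Colleen's payoff from X: p·9 + (1−p)·(-10) = 19p - 10
  Colleen's payoff from Y: p·(-6) + (1−p)·4 = -10p + 4
  19p - 10 = -10p + 4  ⇒  29p = 14  ⇒  p = 14/29.
In a mixed equilibrium Rowan is indifferent between Y and X; this condition fixes q.
  Rowan's expected payoff from Y: q·0 + (1−q)·(-8) = 8q - 8
  Rowan's expected payoff from X: q·4 + (1−q)·(-11) = 15q - 11
  8q - 8 = 15q - 11  ⇒  -7q = -3  ⇒  q = 3/7.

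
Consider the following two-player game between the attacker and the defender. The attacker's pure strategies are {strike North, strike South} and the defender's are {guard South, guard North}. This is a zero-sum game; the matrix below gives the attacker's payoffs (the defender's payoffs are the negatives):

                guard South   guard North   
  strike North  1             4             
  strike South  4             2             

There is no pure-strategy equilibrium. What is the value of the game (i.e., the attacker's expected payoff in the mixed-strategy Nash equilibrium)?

The attacker's indifference between strike North and strike South determines the defender's mixing probability q:
  the attacker's payoff from strike North: q·1 + (1−q)·4 = -3q + 4
  the attacker's payoff from strike South: q·4 + (1−q)·2 = 2q + 2
  -3q + 4 = 2q + 2  ⇒  -5q = -2  ⇒  q = 2/5.
The value is the attacker's expected payoff against this mix (using strike North): (2/5)·1 + (3/5)·4 = 14/5.

v = 14/5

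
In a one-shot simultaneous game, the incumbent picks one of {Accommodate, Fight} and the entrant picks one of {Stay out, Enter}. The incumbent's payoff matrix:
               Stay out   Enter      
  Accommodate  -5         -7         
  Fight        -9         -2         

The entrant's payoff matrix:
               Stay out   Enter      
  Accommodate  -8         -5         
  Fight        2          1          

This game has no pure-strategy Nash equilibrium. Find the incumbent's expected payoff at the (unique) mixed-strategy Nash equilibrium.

-53/9

The entrant's mix must leave the incumbent indifferent between Accommodate and Fight.
  the incumbent's payoff from Accommodate: q·(-5) + (1−q)·(-7) = 2q - 7
  the incumbent's payoff from Fight: q·(-9) + (1−q)·(-2) = -7q - 2
  2q - 7 = -7q - 2  ⇒  9q = 5  ⇒  q = 5/9.
At equilibrium the incumbent is indifferent across rows, so the incumbent's payoff equals the payoff from Accommodate: (5/9)·(-5) + (4/9)·(-7) = -53/9.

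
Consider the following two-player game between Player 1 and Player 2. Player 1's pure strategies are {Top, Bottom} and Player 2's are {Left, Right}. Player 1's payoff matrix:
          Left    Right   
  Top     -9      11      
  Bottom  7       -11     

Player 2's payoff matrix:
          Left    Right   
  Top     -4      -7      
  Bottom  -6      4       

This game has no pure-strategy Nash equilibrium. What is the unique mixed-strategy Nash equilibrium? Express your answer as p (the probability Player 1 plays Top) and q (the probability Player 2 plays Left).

For Player 2 to be willing to mix, Player 2 must be indifferent between Left and Right, which pins down Player 1's mix.
  Player 2's payoff to Left: p·(-4) + (1−p)·(-6) = 2p - 6
  Player 2's payoff to Right: p·(-7) + (1−p)·4 = -11p + 4
  2p - 6 = -11p + 4  ⇒  13p = 10  ⇒  p = 10/13.
Set Player 1's expected payoff from Top equal to that from Bottom:
  Player 1's payoff to Top: q·(-9) + (1−q)·11 = -20q + 11
  Player 1's payoff to Bottom: q·7 + (1−q)·(-11) = 18q - 11
  -20q + 11 = 18q - 11  ⇒  -38q = -22  ⇒  q = 11/19.

p = 10/13, q = 11/19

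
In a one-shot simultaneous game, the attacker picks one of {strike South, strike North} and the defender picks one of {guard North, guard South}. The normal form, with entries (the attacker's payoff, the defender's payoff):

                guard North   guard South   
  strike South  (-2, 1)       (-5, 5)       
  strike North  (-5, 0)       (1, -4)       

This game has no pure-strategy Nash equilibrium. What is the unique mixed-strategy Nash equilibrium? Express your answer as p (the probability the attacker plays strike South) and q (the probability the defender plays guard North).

The attacker's mix must leave the defender indifferent between guard North and guard South.
  the defender's expected payoff from guard North: p·1 + (1−p)·0 = p
  the defender's expected payoff from guard South: p·5 + (1−p)·(-4) = 9p - 4
  p = 9p - 4  ⇒  -8p = -4  ⇒  p = 1/2.
The defender's mix must leave the attacker indifferent between strike South and strike North.
  the attacker's expected payoff from strike South: q·(-2) + (1−q)·(-5) = 3q - 5
  the attacker's expected payoff from strike North: q·(-5) + (1−q)·1 = -6q + 1
  3q - 5 = -6q + 1  ⇒  9q = 6  ⇒  q = 2/3.

p = 1/2, q = 2/3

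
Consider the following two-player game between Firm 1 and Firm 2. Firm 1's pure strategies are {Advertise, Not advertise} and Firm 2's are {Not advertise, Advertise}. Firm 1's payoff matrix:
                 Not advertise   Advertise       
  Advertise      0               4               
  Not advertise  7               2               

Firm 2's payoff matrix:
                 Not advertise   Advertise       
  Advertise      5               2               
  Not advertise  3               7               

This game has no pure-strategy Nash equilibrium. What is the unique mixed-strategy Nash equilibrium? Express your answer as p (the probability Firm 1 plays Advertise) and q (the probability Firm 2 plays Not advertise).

p = 4/7, q = 2/9

Firm 1's mix must leave Firm 2 indifferent between Not advertise and Advertise.
  Firm 2's payoff from Not advertise: p·5 + (1−p)·3 = 2p + 3
  Firm 2's payoff from Advertise: p·2 + (1−p)·7 = -5p + 7
  2p + 3 = -5p + 7  ⇒  7p = 4  ⇒  p = 4/7.
Set Firm 1's expected payoff from Advertise equal to that from Not advertise:
  Firm 1's payoff from Advertise: q·0 + (1−q)·4 = -4q + 4
  Firm 1's payoff from Not advertise: q·7 + (1−q)·2 = 5q + 2
  -4q + 4 = 5q + 2  ⇒  -9q = -2  ⇒  q = 2/9.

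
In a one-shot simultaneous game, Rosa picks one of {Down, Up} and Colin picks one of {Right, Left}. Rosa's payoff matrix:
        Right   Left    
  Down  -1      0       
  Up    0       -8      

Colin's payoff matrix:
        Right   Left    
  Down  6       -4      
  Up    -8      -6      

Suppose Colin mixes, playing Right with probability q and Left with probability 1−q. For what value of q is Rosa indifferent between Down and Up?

In a mixed equilibrium Rosa is indifferent between Down and Up; this condition fixes q.
  Rosa's payoff from Down: q·(-1) + (1−q)·0 = -q
  Rosa's payoff from Up: q·0 + (1−q)·(-8) = 8q - 8
  -q = 8q - 8  ⇒  -9q = -8  ⇒  q = 8/9.

q = 8/9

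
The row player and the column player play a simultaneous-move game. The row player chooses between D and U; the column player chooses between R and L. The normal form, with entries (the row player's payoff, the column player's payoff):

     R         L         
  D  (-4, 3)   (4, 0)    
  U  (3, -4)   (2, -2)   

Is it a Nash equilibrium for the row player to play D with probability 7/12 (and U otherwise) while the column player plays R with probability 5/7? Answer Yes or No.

Given the row player's mix p = 7/12, the column player's payoff from R is 1/12 but from L is -5/6. The column player strictly prefers R, so the column player would not mix.
So the proposed profile is not a Nash equilibrium.

No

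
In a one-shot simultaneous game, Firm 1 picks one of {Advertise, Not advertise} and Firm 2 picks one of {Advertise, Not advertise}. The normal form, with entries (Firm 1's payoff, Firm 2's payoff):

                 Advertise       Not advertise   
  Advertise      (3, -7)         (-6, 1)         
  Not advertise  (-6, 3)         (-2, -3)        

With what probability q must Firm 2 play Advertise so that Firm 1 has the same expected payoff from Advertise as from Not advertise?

q = 4/13

Firm 1's indifference between Advertise and Not advertise determines Firm 2's mixing probability q:
  Firm 1's expected payoff from Advertise: q·3 + (1−q)·(-6) = 9q - 6
  Firm 1's expected payoff from Not advertise: q·(-6) + (1−q)·(-2) = -4q - 2
  9q - 6 = -4q - 2  ⇒  13q = 4  ⇒  q = 4/13.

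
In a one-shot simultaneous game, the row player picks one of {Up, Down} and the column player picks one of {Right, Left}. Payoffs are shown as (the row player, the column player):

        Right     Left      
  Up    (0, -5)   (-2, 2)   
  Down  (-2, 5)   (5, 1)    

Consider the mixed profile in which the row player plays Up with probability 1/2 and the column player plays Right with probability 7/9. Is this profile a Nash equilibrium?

No

Given the row player's mix p = 1/2, the column player's payoff from Right is 0 but from Left is 3/2. The column player strictly prefers Left, so the column player would not mix.
So the proposed profile is not a Nash equilibrium.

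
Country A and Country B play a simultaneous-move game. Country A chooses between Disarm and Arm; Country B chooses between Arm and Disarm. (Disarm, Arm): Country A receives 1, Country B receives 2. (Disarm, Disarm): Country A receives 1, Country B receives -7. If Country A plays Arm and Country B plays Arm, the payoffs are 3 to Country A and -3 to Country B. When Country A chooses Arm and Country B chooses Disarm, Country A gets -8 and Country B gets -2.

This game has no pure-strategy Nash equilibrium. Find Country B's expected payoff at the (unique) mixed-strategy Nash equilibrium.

Set Country B's expected payoff from Arm equal to that from Disarm:
  Country B's expected payoff from Arm: p·2 + (1−p)·(-3) = 5p - 3
  Country B's expected payoff from Disarm: p·(-7) + (1−p)·(-2) = -5p - 2
  5p - 3 = -5p - 2  ⇒  10p = 1  ⇒  p = 1/10.
At equilibrium Country B is indifferent across columns, so Country B's payoff equals the payoff from Arm: (1/10)·2 + (9/10)·(-3) = -5/2.

-5/2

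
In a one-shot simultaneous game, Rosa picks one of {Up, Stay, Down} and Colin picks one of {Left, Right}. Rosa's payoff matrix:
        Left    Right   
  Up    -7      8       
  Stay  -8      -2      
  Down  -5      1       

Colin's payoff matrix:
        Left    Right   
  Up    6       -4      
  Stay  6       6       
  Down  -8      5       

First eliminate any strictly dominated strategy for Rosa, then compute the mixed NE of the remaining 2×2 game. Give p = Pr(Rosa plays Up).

Rosa's strategy Stay is strictly dominated by Down: -5 > -8 and 1 > -2. Eliminate Stay.
Set Colin's expected payoff from Left equal to that from Right:
  Colin's payoff from Left: p·6 + (1−p)·(-8) = 14p - 8
  Colin's payoff from Right: p·(-4) + (1−p)·5 = -9p + 5
  14p - 8 = -9p + 5  ⇒  23p = 13  ⇒  p = 13/23.

p = 13/23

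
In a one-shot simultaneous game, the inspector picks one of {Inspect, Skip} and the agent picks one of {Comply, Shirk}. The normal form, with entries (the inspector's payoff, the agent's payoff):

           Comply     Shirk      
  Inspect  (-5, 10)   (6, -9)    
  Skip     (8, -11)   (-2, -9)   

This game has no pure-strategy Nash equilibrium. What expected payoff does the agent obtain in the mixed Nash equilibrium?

Set the agent's expected payoff from Comply equal to that from Shirk:
  the agent's expected payoff from Comply: p·10 + (1−p)·(-11) = 21p - 11
  the agent's expected payoff from Shirk: p·(-9) + (1−p)·(-9) = -9
  21p - 11 = -9  ⇒  21p = 2  ⇒  p = 2/21.
At equilibrium the agent is indifferent across columns, so the agent's payoff equals the payoff from Comply: (2/21)·10 + (19/21)·(-11) = -9.

-9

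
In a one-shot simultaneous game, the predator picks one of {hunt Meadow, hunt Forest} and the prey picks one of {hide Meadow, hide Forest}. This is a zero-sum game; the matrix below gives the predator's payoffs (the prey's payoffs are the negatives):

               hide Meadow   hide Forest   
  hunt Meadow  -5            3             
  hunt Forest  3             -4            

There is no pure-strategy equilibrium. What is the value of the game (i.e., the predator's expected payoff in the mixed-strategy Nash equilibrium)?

Set the predator's expected payoff from hunt Meadow equal to that from hunt Forest:
  the predator's expected payoff from hunt Meadow: q·(-5) + (1−q)·3 = -8q + 3
  the predator's expected payoff from hunt Forest: q·3 + (1−q)·(-4) = 7q - 4
  -8q + 3 = 7q - 4  ⇒  -15q = -7  ⇒  q = 7/15.
The value is the predator's expected payoff against this mix (using hunt Meadow): (7/15)·(-5) + (8/15)·3 = -11/15.

v = -11/15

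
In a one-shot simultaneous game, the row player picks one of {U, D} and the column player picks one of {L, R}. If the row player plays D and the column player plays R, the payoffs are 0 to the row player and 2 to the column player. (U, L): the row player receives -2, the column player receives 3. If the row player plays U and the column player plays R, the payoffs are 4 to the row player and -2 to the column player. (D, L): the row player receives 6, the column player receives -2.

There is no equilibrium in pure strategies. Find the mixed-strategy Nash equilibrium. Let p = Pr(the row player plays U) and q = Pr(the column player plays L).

The row player's mix must leave the column player indifferent between L and R.
  the column player's payoff from L: p·3 + (1−p)·(-2) = 5p - 2
  the column player's payoff from R: p·(-2) + (1−p)·2 = -4p + 2
  5p - 2 = -4p + 2  ⇒  9p = 4  ⇒  p = 4/9.
For the row player to be willing to mix, the row player must be indifferent between U and D, which pins down the column player's mix.
  the row player's expected payoff from U: q·(-2) + (1−q)·4 = -6q + 4
  the row player's expected payoff from D: q·6 + (1−q)·0 = 6q
  -6q + 4 = 6q  ⇒  -12q = -4  ⇒  q = 1/3.

p = 4/9, q = 1/3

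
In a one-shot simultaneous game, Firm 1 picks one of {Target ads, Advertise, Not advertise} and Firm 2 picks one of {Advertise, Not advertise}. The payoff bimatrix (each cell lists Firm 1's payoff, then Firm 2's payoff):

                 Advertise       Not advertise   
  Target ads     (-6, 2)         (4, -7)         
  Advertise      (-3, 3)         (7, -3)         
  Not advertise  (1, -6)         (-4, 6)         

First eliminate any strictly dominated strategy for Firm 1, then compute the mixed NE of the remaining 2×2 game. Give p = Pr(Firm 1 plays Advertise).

p = 2/3

Firm 1's strategy Target ads is strictly dominated by Advertise: -3 > -6 and 7 > 4. Eliminate Target ads.
Firm 1's mix must leave Firm 2 indifferent between Advertise and Not advertise.
  Firm 2's payoff from Advertise: p·3 + (1−p)·(-6) = 9p - 6
  Firm 2's payoff from Not advertise: p·(-3) + (1−p)·6 = -9p + 6
  9p - 6 = -9p + 6  ⇒  18p = 12  ⇒  p = 2/3.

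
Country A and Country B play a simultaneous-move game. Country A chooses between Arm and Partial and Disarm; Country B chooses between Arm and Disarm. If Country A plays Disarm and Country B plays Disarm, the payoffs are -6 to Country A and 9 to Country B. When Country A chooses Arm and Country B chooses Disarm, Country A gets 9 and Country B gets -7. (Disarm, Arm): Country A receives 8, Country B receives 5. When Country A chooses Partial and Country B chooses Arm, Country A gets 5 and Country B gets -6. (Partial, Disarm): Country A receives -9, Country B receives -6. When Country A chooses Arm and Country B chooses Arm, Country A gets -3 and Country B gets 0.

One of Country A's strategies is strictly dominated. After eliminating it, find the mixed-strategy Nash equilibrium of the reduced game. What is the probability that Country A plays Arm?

Country A's strategy Partial is strictly dominated by Disarm: 8 > 5 and -6 > -9. Eliminate Partial.
Set Country B's expected payoff from Arm equal to that from Disarm:
  Country B's payoff from Arm: p·0 + (1−p)·5 = -5p + 5
  Country B's payoff from Disarm: p·(-7) + (1−p)·9 = -16p + 9
  -5p + 5 = -16p + 9  ⇒  11p = 4  ⇒  p = 4/11.

p = 4/11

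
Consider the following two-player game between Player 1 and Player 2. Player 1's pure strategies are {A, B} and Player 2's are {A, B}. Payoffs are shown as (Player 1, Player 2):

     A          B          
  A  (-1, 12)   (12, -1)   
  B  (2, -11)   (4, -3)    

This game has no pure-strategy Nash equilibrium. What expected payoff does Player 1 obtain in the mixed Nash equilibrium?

28/11

Set Player 1's expected payoff from A equal to that from B:
  Player 1's payoff from A: q·(-1) + (1−q)·12 = -13q + 12
  Player 1's payoff from B: q·2 + (1−q)·4 = -2q + 4
  -13q + 12 = -2q + 4  ⇒  -11q = -8  ⇒  q = 8/11.
At equilibrium Player 1 is indifferent across rows, so Player 1's payoff equals the payoff from A: (8/11)·(-1) + (3/11)·12 = 28/11.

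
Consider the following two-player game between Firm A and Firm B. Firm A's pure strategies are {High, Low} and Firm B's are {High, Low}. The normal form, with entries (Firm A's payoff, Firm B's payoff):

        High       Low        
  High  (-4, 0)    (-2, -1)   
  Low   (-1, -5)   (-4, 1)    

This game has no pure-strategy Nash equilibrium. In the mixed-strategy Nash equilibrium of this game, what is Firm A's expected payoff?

-14/5

In a mixed equilibrium Firm A is indifferent between High and Low; this condition fixes q.
  Firm A's payoff to High: q·(-4) + (1−q)·(-2) = -2q - 2
  Firm A's payoff to Low: q·(-1) + (1−q)·(-4) = 3q - 4
  -2q - 2 = 3q - 4  ⇒  -5q = -2  ⇒  q = 2/5.
At equilibrium Firm A is indifferent across rows, so Firm A's payoff equals the payoff from High: (2/5)·(-4) + (3/5)·(-2) = -14/5.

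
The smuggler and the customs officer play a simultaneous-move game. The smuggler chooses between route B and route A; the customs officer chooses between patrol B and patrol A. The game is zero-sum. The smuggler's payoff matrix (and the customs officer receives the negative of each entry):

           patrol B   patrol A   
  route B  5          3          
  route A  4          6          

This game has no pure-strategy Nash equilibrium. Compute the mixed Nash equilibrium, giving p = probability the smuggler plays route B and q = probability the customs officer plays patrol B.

In a mixed equilibrium the customs officer is indifferent between patrol B and patrol A; this condition fixes p.
  the customs officer's payoff to patrol B: p·(-5) + (1−p)·(-4) = -p - 4
  the customs officer's payoff to patrol A: p·(-3) + (1−p)·(-6) = 3p - 6
  -p - 4 = 3p - 6  ⇒  -4p = -2  ⇒  p = 1/2.
The customs officer's mix must leave the smuggler indifferent between route B and route A.
  the smuggler's expected payoff from route B: q·5 + (1−q)·3 = 2q + 3
  the smuggler's expected payoff from route A: q·4 + (1−q)·6 = -2q + 6
  2q + 3 = -2q + 6  ⇒  4q = 3  ⇒  q = 3/4.

p = 1/2, q = 3/4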